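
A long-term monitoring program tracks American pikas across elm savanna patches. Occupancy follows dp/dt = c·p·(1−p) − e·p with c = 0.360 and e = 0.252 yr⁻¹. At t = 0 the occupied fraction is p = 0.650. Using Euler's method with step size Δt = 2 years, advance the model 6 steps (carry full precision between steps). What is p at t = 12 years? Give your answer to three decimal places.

0.334

Update rule: p ← p + [c·p·(1−p) − e·p]·Δt with Δt = 2.
step 1: Δp = -0.16380, p = 0.48620
step 2: Δp = -0.06518, p = 0.42102
step 3: Δp = -0.03668, p = 0.38433
step 4: Δp = -0.02334, p = 0.36100
step 5: Δp = -0.01585, p = 0.34514
step 6: Δp = -0.01122, p = 0.33392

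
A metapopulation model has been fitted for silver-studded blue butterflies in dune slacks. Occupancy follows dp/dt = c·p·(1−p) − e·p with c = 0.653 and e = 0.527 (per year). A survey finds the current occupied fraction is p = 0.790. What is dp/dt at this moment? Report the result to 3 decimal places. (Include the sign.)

-0.308

Colonization term: c·p·(1−p) = 0.653×0.790×0.2100 = 0.10833.
Extinction term: e·p = 0.41633.
dp/dt = 0.10833 − 0.41633 = -0.30800.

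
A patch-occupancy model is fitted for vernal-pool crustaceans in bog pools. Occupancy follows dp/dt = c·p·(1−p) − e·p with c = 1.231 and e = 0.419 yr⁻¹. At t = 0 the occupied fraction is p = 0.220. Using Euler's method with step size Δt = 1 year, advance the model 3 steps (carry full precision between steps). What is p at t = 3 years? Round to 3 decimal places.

Update rule: p ← p + [c·p·(1−p) − e·p]·Δt with Δt = 1.
t = 1: p = 0.22000 + (+0.11906) = 0.33906
t = 2: p = 0.33906 + (+0.13380) = 0.47286
t = 3: p = 0.47286 + (+0.10872) = 0.58157

0.582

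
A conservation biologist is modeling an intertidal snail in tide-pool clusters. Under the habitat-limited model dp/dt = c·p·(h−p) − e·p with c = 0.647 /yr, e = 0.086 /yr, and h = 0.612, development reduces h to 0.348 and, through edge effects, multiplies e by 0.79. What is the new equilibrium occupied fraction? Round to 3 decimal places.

Before: p* = h − e/c = 0.612 − 0.086/0.647 = 0.612 − 0.1329 = 0.4791.
After: c = 0.647, e = 0.06794, h = 0.348; p* = 0.348 − 0.06794/0.647 = 0.2430.

0.243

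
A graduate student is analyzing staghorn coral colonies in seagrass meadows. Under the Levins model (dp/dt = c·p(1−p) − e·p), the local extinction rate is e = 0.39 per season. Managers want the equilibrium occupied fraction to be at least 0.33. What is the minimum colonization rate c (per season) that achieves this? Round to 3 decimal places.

p* = 1 − e/c ≥ 0.33 requires e/c ≤ 0.6700, i.e. c ≥ e/0.6700.
c_min = 0.39/0.6700 = 0.5821.

0.582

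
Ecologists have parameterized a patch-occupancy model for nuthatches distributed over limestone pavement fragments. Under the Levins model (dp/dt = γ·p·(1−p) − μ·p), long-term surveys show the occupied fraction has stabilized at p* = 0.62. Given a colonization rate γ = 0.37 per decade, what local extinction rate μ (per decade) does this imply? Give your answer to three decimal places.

0.141

At equilibrium γ(1−p*) = μ.
μ = 0.37 × (1 − 0.62) = 0.37 × 0.3800 = 0.1406.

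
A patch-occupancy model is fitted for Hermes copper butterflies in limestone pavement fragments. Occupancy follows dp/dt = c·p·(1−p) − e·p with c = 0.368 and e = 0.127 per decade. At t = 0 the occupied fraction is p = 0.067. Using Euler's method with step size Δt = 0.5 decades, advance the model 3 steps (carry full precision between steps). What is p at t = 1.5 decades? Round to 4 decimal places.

0.0908

Update rule: p ← p + [c·p·(1−p) − e·p]·Δt with Δt = 0.5.
  1  |  dp/dt·Δt = +0.007248  |  p_1 = 0.074248
  2  |  dp/dt·Δt = +0.007932  |  p_2 = 0.082180
  3  |  dp/dt·Δt = +0.008660  |  p_3 = 0.090840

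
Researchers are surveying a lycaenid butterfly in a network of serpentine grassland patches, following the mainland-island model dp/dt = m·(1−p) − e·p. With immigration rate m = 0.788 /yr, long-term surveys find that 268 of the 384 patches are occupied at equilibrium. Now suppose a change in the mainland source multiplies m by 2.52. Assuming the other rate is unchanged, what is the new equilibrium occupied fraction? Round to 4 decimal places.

Observed p* = 268/384 = 0.69792.
Balance m(1−p*) = e·p* gives e = m(1−p*)/p* = 0.788×0.30208/0.69792 = 0.34107.
New p* = m/(m+e) = 1.98576/(1.98576+0.34107) = 0.85342.

0.8534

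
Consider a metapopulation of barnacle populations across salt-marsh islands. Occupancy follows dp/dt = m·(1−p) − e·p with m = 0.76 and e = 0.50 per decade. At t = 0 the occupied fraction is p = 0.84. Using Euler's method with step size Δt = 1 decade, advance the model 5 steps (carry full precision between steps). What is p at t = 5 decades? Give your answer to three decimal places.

0.603

Update rule: p ← p + [m·(1−p) − e·p]·Δt with Δt = 1.
t = 1: p = 0.84000 + (-0.29840) = 0.54160
t = 2: p = 0.54160 + (+0.07758) = 0.61918
t = 3: p = 0.61918 + (-0.02017) = 0.59901
t = 4: p = 0.59901 + (+0.00524) = 0.60426
t = 5: p = 0.60426 + (-0.00136) = 0.60289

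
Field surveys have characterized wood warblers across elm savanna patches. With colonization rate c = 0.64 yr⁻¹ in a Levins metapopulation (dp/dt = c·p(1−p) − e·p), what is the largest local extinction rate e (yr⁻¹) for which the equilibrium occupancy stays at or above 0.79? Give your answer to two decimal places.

1 − e/c ≥ 0.79 ⇒ e ≤ c(1 − 0.79) = 0.64 × 0.2100.
e_max = 0.1344.

0.13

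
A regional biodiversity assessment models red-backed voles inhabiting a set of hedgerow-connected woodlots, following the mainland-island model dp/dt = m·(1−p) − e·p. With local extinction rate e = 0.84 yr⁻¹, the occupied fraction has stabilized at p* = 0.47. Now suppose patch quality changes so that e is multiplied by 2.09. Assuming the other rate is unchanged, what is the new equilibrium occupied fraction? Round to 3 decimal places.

0.298

Balance m(1−p*) = e·p* gives m = e·p*/(1−p*) = 0.84×0.47000/0.53000 = 0.74491.
New p* = m/(m+e) = 0.74491/(0.74491+1.75560) = 0.29790.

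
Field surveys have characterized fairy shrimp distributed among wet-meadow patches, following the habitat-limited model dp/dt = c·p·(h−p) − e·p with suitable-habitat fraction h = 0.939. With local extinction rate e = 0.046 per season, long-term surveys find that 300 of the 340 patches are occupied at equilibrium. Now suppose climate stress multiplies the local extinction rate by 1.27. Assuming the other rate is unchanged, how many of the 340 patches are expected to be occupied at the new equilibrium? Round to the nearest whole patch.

295

Observed p* = 300/340 = 0.88235.
Balance c(h−p*) = e gives c = e/(0.939 − 0.88235) = 0.046/0.05665 = 0.81200.
New p* = 0.939 − e/c = 0.939 − 0.05842/0.81200 = 0.86705.
Expected occupied = 340 × 0.86705 = 294.80 ≈ 295.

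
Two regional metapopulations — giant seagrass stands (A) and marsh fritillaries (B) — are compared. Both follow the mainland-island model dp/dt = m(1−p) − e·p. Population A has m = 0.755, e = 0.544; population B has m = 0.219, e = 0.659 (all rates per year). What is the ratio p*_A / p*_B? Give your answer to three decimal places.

2.330

A: p*_A = m/(m+e) = 0.755/1.2990 = 0.5812.
B: p*_B = 0.219/0.8780 = 0.2494.
p*_A / p*_B = 0.5812/0.2494 = 2.3302.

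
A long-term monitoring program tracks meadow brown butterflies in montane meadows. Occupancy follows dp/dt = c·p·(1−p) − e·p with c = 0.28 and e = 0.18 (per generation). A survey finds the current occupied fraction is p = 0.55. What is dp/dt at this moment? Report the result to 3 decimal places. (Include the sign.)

Colonization term: c·p·(1−p) = 0.28×0.55×0.4500 = 0.06930.
Extinction term: e·p = 0.09900.
dp/dt = 0.06930 − 0.09900 = -0.02970.

-0.030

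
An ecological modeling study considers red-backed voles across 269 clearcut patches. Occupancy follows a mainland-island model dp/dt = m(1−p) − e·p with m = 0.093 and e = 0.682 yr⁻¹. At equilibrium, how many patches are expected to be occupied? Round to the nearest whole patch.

32

p* = m/(m+e) = 0.093/0.7750 = 0.1200.
Expected occupied patches = N × p* = 269 × 0.1200 = 32.28 ≈ 32.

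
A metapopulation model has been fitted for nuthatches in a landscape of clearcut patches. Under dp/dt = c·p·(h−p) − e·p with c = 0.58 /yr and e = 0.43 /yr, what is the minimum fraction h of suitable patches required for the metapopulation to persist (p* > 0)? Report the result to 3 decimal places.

0.741

p* = h − e/c is positive only when h > e/c.
h_min = e/c = 0.43/0.58 = 0.7414.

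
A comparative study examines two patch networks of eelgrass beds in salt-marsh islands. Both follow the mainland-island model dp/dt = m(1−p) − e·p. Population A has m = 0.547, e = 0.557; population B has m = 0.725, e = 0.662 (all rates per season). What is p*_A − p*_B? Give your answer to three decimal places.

-0.027

A: p*_A = m/(m+e) = 0.547/1.1040 = 0.4955.
B: p*_B = 0.725/1.3870 = 0.5227.
p*_A − p*_B = 0.4955 − 0.5227 = -0.0272.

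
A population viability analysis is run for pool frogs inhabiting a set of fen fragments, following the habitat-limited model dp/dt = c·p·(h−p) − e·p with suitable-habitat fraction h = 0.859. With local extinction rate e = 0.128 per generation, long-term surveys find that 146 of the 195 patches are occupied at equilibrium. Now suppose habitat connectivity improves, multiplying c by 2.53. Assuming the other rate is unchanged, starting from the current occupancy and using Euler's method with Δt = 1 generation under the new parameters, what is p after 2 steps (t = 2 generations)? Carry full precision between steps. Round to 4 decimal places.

0.6852

Observed p* = 146/195 = 0.74872.
Balance c(h−p*) = e gives c = e/(0.859 − 0.74872) = 0.128/0.11028 = 1.16066.
Starting from p₀ = 0.74872; update p ← p + (dp/dt)·Δt with the new parameters.
p: 0.74872 → 0.89535  (Δp = +0.14663)
p: 0.89535 → 0.68518  (Δp = -0.21017)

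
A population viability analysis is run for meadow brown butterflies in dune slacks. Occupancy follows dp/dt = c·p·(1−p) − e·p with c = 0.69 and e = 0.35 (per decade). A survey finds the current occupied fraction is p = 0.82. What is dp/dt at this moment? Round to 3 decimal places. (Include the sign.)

-0.185

Colonization term: c·p·(1−p) = 0.69×0.82×0.1800 = 0.10184.
Extinction term: e·p = 0.28700.
dp/dt = 0.10184 − 0.28700 = -0.18516.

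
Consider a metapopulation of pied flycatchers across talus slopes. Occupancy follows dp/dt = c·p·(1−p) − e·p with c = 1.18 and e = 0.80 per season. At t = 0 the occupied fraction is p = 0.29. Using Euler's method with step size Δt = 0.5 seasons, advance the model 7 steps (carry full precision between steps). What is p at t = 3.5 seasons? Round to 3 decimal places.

0.314

Update rule: p ← p + [c·p·(1−p) − e·p]·Δt with Δt = 0.5.
  1  |  dp/dt·Δt = +0.005481  |  p_1 = 0.295481
  2  |  dp/dt·Δt = +0.004629  |  p_2 = 0.300110
  3  |  dp/dt·Δt = +0.003882  |  p_3 = 0.303992
  4  |  dp/dt·Δt = +0.003236  |  p_4 = 0.307228
  5  |  dp/dt·Δt = +0.002684  |  p_5 = 0.309912
  6  |  dp/dt·Δt = +0.002217  |  p_6 = 0.312128
  7  |  dp/dt·Δt = +0.001824  |  p_7 = 0.313952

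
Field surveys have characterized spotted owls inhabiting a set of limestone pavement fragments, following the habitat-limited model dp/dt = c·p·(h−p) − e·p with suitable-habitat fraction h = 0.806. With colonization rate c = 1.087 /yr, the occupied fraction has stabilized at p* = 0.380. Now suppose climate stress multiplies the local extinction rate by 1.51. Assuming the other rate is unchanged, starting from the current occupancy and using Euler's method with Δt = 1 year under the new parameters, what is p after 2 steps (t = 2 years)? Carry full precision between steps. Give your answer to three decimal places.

0.250

Balance c(h−p*) = e gives e = 1.087×(0.806 − 0.38000) = 0.46306.
Starting from p₀ = 0.38000; update p ← p + (dp/dt)·Δt with the new parameters.
p: 0.38000 → 0.29026  (Δp = -0.08974)
p: 0.29026 → 0.25003  (Δp = -0.04023)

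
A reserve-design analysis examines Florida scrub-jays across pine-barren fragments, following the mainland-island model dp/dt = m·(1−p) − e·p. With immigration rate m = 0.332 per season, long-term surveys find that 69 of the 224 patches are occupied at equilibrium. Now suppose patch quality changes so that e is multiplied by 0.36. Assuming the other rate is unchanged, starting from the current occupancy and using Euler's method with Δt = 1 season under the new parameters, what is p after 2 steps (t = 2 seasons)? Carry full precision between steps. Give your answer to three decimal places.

Observed p* = 69/224 = 0.30804.
Balance m(1−p*) = e·p* gives e = m(1−p*)/p* = 0.332×0.69196/0.30804 = 0.74580.
Starting from p₀ = 0.30804; update p ← p + (dp/dt)·Δt with the new parameters.
p: 0.30804 → 0.45506  (Δp = +0.14703)
p: 0.45506 → 0.51380  (Δp = +0.05874)

0.514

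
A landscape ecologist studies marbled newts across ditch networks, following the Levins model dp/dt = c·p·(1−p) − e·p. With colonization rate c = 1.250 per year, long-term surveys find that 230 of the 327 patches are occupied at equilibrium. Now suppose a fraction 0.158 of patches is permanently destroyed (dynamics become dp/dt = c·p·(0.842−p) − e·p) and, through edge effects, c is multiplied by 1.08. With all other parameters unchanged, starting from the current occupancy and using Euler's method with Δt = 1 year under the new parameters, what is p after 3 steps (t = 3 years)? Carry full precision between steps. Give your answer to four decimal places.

0.5677

Observed p* = 230/327 = 0.70336.
Balance c(1−p*) = e gives e = 1.250×(1 − 0.70336) = 0.37080.
Starting from p₀ = 0.70336; update p ← p + (dp/dt)·Δt with the new parameters.
p: 0.70336 → 0.57420  (Δp = -0.12916)
p: 0.57420 → 0.56888  (Δp = -0.00532)
p: 0.56888 → 0.56769  (Δp = -0.00119)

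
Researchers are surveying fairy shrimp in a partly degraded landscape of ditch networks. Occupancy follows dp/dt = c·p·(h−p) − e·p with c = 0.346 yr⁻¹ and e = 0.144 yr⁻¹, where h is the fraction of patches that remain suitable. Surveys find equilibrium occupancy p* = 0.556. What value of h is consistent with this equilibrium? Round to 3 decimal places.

At equilibrium c(h−p*) = e, so h = p* + e/c.
h = 0.556 + 0.144/0.346 = 0.556 + 0.4162 = 0.9722.

0.972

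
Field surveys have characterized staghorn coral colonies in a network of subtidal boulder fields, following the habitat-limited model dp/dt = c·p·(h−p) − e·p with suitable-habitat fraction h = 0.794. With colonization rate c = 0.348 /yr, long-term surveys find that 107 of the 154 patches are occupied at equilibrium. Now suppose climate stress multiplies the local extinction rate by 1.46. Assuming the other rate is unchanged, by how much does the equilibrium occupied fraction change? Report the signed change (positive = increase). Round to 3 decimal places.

Observed p* = 107/154 = 0.69481.
Balance c(h−p*) = e gives e = 0.348×(0.794 − 0.69481) = 0.03452.
New p* = 0.794 − e/c = 0.794 − 0.05040/0.34800 = 0.64917.
Δp* = 0.64917 − 0.69481 = -0.04564.

-0.046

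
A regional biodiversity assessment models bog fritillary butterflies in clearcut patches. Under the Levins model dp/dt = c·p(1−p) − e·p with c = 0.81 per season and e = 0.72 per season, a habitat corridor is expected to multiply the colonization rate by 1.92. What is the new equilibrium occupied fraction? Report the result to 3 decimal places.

0.537

Before: p* = 1 − 0.72/0.81 = 0.1111.
After the change, c = 1.5552, e = 0.72, so p* = 1 − 0.72/1.5552 = 0.5370.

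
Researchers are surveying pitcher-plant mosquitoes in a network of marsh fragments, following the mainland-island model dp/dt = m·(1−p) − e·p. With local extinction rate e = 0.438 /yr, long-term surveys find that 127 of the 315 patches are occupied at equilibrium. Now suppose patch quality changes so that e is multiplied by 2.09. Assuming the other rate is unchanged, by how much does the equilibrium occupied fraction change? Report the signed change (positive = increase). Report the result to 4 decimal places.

Observed p* = 127/315 = 0.40317.
Balance m(1−p*) = e·p* gives m = e·p*/(1−p*) = 0.438×0.40317/0.59683 = 0.29588.
New p* = m/(m+e) = 0.29588/(0.29588+0.91542) = 0.24427.
Δp* = 0.24427 − 0.40317 = -0.15890.

-0.1589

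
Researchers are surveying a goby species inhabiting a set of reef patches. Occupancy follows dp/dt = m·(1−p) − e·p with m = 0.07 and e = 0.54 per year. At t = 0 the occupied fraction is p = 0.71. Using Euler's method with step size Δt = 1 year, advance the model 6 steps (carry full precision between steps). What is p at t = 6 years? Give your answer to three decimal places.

0.117

Update rule: p ← p + [m·(1−p) − e·p]·Δt with Δt = 1.
t = 1: p = 0.71000 + (-0.36310) = 0.34690
t = 2: p = 0.34690 + (-0.14161) = 0.20529
t = 3: p = 0.20529 + (-0.05523) = 0.15006
t = 4: p = 0.15006 + (-0.02154) = 0.12852
t = 5: p = 0.12852 + (-0.00840) = 0.12012
t = 6: p = 0.12012 + (-0.00328) = 0.11685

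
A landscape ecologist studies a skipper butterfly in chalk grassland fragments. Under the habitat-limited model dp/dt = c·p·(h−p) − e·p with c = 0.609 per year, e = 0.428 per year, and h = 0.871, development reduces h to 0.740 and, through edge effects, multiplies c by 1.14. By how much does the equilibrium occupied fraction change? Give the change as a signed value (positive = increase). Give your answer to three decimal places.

Before: p* = h − e/c = 0.871 − 0.428/0.609 = 0.871 − 0.7028 = 0.1682.
After: c = 0.69426, e = 0.428, h = 0.740; p* = 0.740 − 0.428/0.69426 = 0.1235.
Δp* = 0.1235 − 0.1682 = -0.0447.

-0.045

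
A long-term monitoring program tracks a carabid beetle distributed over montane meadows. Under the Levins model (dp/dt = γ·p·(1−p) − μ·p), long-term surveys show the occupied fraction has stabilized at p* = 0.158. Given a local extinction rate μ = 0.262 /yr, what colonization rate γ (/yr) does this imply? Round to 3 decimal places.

0.311

At equilibrium γ(1−p*) = μ, so γ = μ/(1−p*).
γ = 0.262/(1 − 0.158) = 0.262/0.8420 = 0.3112.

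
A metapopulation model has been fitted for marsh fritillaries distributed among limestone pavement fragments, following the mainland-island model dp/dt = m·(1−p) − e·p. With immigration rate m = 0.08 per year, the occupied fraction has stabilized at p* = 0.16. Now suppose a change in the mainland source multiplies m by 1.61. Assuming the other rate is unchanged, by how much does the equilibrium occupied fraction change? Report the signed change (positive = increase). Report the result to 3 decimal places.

0.075

Balance m(1−p*) = e·p* gives e = m(1−p*)/p* = 0.08×0.84000/0.16000 = 0.42000.
New p* = m/(m+e) = 0.12880/(0.12880+0.42000) = 0.23469.
Δp* = 0.23469 − 0.16000 = +0.07469.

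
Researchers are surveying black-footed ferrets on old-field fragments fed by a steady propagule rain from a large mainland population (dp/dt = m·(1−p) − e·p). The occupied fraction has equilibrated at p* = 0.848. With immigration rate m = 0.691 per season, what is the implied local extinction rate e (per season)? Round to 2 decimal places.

0.12

At equilibrium m(1−p*) = e·p*, so e = m(1−p*)/p*.
e = 0.691 × 0.1520 / 0.848 = 0.1239.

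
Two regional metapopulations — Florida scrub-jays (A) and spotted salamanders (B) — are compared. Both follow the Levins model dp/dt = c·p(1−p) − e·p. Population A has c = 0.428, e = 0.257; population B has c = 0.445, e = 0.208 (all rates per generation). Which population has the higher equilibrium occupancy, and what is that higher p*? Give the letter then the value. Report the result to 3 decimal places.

A: p*_A = 1 − 0.257/0.428 = 0.3995.
B: p*_B = 1 − 0.208/0.445 = 0.5326.
B is higher at 0.5326.

B, 0.533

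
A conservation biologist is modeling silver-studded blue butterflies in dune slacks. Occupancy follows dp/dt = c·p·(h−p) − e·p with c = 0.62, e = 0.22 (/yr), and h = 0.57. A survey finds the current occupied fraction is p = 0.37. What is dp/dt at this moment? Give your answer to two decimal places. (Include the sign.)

-0.04

Colonization term: c·p·(h−p) = 0.62×0.37×0.2000 = 0.04588.
Extinction term: e·p = 0.08140.
dp/dt = 0.04588 − 0.08140 = -0.03552.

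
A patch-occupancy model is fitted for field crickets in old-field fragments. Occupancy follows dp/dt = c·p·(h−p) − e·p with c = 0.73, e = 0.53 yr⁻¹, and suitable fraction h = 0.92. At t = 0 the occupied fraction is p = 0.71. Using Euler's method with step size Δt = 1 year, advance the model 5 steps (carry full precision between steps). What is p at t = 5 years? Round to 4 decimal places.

Update rule: p ← p + [c·p·(h−p) − e·p]·Δt with Δt = 1.
t = 1: p = 0.71000 + (-0.26746) = 0.44254
t = 2: p = 0.44254 + (-0.08030) = 0.36224
t = 3: p = 0.36224 + (-0.04450) = 0.31774
t = 4: p = 0.31774 + (-0.02871) = 0.28904
t = 5: p = 0.28904 + (-0.02006) = 0.26898

0.2690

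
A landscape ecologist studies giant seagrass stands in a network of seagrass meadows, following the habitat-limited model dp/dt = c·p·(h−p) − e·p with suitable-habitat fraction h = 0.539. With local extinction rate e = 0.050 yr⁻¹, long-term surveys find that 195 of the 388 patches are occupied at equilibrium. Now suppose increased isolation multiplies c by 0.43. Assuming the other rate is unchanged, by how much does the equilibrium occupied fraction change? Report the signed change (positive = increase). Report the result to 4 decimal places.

-0.0483

Observed p* = 195/388 = 0.50258.
Balance c(h−p*) = e gives c = e/(0.539 − 0.50258) = 0.050/0.03642 = 1.37287.
New p* = 0.539 − e/c = 0.539 − 0.05000/0.59033 = 0.45430.
Δp* = 0.45430 − 0.50258 = -0.04828.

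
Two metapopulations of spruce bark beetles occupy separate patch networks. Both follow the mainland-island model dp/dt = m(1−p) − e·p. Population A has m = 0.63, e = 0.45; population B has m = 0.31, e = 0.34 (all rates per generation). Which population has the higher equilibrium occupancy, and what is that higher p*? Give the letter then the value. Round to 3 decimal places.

A: p*_A = m/(m+e) = 0.63/1.0800 = 0.5833.
B: p*_B = 0.31/0.6500 = 0.4769.
A is higher at 0.5833.

A, 0.583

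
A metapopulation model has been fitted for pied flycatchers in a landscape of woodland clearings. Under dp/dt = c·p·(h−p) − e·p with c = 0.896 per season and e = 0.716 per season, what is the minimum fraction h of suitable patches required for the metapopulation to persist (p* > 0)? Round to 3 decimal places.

p* = h − e/c is positive only when h > e/c.
h_min = e/c = 0.716/0.896 = 0.7991.

0.799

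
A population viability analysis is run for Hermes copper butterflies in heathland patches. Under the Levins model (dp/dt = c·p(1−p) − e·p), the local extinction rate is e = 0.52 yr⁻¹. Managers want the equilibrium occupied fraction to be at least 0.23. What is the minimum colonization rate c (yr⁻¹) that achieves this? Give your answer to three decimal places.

p* = 1 − e/c ≥ 0.23 requires e/c ≤ 0.7700, i.e. c ≥ e/0.7700.
c_min = 0.52/0.7700 = 0.6753.

0.675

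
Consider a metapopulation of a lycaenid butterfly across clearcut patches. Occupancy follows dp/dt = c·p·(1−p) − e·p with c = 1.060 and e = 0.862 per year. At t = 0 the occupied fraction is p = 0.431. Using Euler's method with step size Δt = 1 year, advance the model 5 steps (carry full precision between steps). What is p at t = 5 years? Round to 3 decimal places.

0.221

Update rule: p ← p + [c·p·(1−p) − e·p]·Δt with Δt = 1.
p: 0.43100 → 0.31943  (Δp = -0.11157)
p: 0.31943 → 0.27452  (Δp = -0.04491)
p: 0.27452 → 0.24899  (Δp = -0.02553)
p: 0.24899 → 0.23258  (Δp = -0.01642)
p: 0.23258 → 0.22129  (Δp = -0.01129)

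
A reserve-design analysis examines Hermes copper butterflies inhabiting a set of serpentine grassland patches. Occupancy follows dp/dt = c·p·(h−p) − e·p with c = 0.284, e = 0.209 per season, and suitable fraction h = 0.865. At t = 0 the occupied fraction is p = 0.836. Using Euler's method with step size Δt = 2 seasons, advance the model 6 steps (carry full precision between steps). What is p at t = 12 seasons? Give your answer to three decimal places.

0.247

Update rule: p ← p + [c·p·(h−p) − e·p]·Δt with Δt = 2.
  1  |  dp/dt·Δt = -0.335677  |  p_1 = 0.500323
  2  |  dp/dt·Δt = -0.105500  |  p_2 = 0.394823
  3  |  dp/dt·Δt = -0.059594  |  p_3 = 0.335229
  4  |  dp/dt·Δt = -0.039252  |  p_4 = 0.295977
  5  |  dp/dt·Δt = -0.028057  |  p_5 = 0.267920
  6  |  dp/dt·Δt = -0.021128  |  p_6 = 0.246792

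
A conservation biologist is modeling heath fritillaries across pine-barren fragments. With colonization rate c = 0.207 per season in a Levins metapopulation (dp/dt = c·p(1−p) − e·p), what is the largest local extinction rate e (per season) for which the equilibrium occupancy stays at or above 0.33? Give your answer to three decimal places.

0.139

1 − e/c ≥ 0.33 ⇒ e ≤ c(1 − 0.33) = 0.207 × 0.6700.
e_max = 0.1387.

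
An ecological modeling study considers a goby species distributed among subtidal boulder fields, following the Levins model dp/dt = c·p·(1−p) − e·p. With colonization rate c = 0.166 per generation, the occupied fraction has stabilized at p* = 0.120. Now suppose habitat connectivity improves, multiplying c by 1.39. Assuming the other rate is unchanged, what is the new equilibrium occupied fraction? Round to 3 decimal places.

Balance c(1−p*) = e gives e = 0.166×(1 − 0.12000) = 0.14608.
New p* = 1 − e/c = 1 − 0.14608/0.23074 = 0.36691.

0.367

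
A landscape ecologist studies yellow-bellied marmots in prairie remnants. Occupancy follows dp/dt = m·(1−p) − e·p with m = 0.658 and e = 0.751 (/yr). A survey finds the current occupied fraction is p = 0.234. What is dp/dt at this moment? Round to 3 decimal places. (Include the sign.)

Colonization term: m·(1−p) = 0.658×0.7660 = 0.50403.
Extinction term: e·p = 0.17573.
dp/dt = 0.50403 − 0.17573 = 0.32829.

0.328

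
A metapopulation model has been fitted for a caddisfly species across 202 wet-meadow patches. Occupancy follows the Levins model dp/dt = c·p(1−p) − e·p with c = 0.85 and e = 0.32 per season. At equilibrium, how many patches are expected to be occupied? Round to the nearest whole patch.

126

p* = 1 − e/c = 1 − 0.32/0.85 = 0.6235.
Expected occupied patches = N × p* = 202 × 0.6235 = 125.95 ≈ 126.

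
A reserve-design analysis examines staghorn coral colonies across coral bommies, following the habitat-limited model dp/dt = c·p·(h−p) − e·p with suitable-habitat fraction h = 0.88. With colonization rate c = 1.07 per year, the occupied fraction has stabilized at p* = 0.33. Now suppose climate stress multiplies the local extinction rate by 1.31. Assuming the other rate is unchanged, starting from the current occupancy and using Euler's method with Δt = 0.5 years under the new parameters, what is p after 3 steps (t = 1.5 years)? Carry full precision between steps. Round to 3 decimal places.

Balance c(h−p*) = e gives e = 1.07×(0.88 − 0.33000) = 0.58850.
Starting from p₀ = 0.33000; update p ← p + (dp/dt)·Δt with the new parameters.
t = 0.5: p = 0.33000 + (-0.03010) = 0.29990
t = 1: p = 0.29990 + (-0.02253) = 0.27737
t = 1.5: p = 0.27737 + (-0.01749) = 0.25988

0.260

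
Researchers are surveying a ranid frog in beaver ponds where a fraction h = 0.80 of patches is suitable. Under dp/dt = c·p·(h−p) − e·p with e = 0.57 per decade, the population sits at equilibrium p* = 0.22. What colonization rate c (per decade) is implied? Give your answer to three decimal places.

0.983

At equilibrium c(h−p*) = e, so c = e/(h−p*).
c = 0.57/(0.80 − 0.22) = 0.57/0.5800 = 0.9828.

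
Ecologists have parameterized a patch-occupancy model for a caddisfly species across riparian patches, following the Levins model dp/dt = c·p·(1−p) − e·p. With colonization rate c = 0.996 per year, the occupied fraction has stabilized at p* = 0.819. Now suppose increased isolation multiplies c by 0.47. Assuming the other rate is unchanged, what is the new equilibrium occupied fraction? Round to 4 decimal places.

0.6149

Balance c(1−p*) = e gives e = 0.996×(1 − 0.81900) = 0.18028.
New p* = 1 − e/c = 1 − 0.18028/0.46812 = 0.61489.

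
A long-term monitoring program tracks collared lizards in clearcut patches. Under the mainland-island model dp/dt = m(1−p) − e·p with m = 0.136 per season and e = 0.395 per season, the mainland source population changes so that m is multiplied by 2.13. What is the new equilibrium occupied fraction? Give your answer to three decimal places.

Before: p* = 0.136/(0.136+0.395) = 0.2561.
After: m = 0.28968, e = 0.395; p* = 0.28968/0.6847 = 0.4231.

0.423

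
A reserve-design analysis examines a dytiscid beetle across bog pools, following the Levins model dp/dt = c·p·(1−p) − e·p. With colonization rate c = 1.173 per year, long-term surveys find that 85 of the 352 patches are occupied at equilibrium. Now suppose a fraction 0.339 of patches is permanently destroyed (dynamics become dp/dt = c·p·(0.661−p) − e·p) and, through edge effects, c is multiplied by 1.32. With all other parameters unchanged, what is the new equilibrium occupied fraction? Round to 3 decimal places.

Observed p* = 85/352 = 0.24148.
Balance c(1−p*) = e gives e = 1.173×(1 − 0.24148) = 0.88974.
New p* = 0.661 − e/c = 0.661 − 0.88974/1.54836 = 0.08637.

0.086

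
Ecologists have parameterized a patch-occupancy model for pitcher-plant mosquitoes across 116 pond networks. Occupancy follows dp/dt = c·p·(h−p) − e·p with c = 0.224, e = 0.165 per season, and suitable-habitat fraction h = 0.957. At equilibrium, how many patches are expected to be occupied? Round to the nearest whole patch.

p* = h − e/c = 0.957 − 0.7366 = 0.2204.
Expected occupied patches = N × p* = 116 × 0.2204 = 25.57 ≈ 26.

26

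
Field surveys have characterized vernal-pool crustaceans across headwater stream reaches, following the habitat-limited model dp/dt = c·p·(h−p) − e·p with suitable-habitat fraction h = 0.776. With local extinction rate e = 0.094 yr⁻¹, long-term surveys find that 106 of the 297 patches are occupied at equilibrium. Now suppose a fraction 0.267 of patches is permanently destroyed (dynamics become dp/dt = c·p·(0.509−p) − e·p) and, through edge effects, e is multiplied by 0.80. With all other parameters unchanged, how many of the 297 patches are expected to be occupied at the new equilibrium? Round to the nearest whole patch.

52

Observed p* = 106/297 = 0.35690.
Balance c(h−p*) = e gives c = e/(0.776 − 0.35690) = 0.094/0.41910 = 0.22429.
New p* = 0.509 − e/c = 0.509 − 0.07520/0.22429 = 0.17372.
Expected occupied = 297 × 0.17372 = 51.59 ≈ 52.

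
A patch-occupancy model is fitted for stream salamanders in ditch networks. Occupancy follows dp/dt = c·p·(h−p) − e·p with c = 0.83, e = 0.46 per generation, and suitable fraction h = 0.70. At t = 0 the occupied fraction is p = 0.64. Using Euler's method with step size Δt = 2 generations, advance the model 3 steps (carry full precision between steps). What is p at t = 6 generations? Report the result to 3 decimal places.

0.126

Update rule: p ← p + [c·p·(h−p) − e·p]·Δt with Δt = 2.
  1  |  dp/dt·Δt = -0.525056  |  p_1 = 0.114944
  2  |  dp/dt·Δt = +0.005884  |  p_2 = 0.120828
  3  |  dp/dt·Δt = +0.005005  |  p_3 = 0.125834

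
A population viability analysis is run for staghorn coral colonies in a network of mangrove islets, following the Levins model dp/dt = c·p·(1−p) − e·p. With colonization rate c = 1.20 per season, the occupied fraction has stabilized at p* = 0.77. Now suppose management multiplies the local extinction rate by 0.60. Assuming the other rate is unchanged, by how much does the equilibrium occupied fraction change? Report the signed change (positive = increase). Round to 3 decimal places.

Balance c(1−p*) = e gives e = 1.20×(1 − 0.77000) = 0.27600.
New p* = 1 − e/c = 1 − 0.16560/1.20000 = 0.86200.
Δp* = 0.86200 − 0.77000 = +0.09200.

0.092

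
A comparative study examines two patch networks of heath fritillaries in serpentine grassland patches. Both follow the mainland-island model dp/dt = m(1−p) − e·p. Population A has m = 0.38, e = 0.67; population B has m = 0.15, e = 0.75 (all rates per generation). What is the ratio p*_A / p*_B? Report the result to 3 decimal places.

A: p*_A = m/(m+e) = 0.38/1.0500 = 0.3619.
B: p*_B = 0.15/0.9000 = 0.1667.
p*_A / p*_B = 0.3619/0.1667 = 2.1714.

2.171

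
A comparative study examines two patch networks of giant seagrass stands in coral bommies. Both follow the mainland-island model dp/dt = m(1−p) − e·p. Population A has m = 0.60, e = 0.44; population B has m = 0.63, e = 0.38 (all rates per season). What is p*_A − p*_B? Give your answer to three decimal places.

A: p*_A = m/(m+e) = 0.60/1.0400 = 0.5769.
B: p*_B = 0.63/1.0100 = 0.6238.
p*_A − p*_B = 0.5769 − 0.6238 = -0.0468.

-0.047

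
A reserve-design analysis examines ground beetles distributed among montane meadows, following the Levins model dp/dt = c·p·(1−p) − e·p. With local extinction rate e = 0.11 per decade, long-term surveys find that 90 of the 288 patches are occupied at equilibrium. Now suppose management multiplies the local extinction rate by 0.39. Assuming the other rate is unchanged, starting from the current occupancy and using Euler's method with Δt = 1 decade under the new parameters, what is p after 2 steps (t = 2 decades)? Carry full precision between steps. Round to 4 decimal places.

Observed p* = 90/288 = 0.31250.
Balance c(1−p*) = e gives c = e/(1 − 0.31250) = 0.11/0.68750 = 0.16000.
Starting from p₀ = 0.31250; update p ← p + (dp/dt)·Δt with the new parameters.
t = 1: p = 0.31250 + (+0.02097) = 0.33347
t = 2: p = 0.33347 + (+0.02126) = 0.35473

0.3547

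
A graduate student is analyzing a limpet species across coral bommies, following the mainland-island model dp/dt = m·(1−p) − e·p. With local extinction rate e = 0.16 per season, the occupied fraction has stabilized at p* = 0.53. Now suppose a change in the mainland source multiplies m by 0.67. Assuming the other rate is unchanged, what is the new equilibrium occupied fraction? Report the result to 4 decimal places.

Balance m(1−p*) = e·p* gives m = e·p*/(1−p*) = 0.16×0.53000/0.47000 = 0.18043.
New p* = m/(m+e) = 0.12089/(0.12089+0.16000) = 0.43038.

0.4304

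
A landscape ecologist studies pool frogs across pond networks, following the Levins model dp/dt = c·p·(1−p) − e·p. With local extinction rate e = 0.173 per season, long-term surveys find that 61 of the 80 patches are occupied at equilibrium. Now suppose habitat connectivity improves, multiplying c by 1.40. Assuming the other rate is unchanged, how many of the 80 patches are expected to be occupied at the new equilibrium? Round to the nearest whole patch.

Observed p* = 61/80 = 0.76250.
Balance c(1−p*) = e gives c = e/(1 − 0.76250) = 0.173/0.23750 = 0.72842.
New p* = 1 − e/c = 1 − 0.17300/1.01979 = 0.83036.
Expected occupied = 80 × 0.83036 = 66.43 ≈ 66.

66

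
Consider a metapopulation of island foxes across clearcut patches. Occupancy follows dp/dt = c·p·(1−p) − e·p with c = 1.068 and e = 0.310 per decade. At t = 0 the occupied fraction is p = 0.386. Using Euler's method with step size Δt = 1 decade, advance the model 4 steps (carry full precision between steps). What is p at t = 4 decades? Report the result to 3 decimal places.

0.702

Update rule: p ← p + [c·p·(1−p) − e·p]·Δt with Δt = 1.
p: 0.38600 → 0.51946  (Δp = +0.13346)
p: 0.51946 → 0.62502  (Δp = +0.10556)
p: 0.62502 → 0.68157  (Δp = +0.05655)
p: 0.68157 → 0.70207  (Δp = +0.02050)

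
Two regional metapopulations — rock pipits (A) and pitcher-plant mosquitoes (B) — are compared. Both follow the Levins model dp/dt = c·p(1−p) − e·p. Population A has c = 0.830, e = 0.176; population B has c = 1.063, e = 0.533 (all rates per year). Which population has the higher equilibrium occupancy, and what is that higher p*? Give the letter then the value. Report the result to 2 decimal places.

A, 0.79

A: p*_A = 1 − 0.176/0.830 = 0.7880.
B: p*_B = 1 − 0.533/1.063 = 0.4986.
A is higher at 0.7880.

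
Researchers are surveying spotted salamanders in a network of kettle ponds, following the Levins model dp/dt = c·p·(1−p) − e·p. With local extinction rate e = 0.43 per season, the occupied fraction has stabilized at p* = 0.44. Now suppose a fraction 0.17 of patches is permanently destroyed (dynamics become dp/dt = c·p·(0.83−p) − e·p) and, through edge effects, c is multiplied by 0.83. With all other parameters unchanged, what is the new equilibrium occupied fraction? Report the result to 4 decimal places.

0.1553

Balance c(1−p*) = e gives c = e/(1 − 0.44000) = 0.43/0.56000 = 0.76786.
New p* = 0.83 − e/c = 0.83 − 0.43000/0.63732 = 0.15530.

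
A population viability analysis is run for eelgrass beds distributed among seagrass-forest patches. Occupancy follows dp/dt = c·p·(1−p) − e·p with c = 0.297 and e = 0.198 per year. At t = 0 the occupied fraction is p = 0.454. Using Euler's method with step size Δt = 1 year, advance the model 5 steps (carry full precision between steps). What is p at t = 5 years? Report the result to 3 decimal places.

Update rule: p ← p + [c·p·(1−p) − e·p]·Δt with Δt = 1.
t = 1: p = 0.45400 + (-0.01627) = 0.43773
t = 2: p = 0.43773 + (-0.01357) = 0.42416
t = 3: p = 0.42416 + (-0.01144) = 0.41272
t = 4: p = 0.41272 + (-0.00973) = 0.40299
t = 5: p = 0.40299 + (-0.00834) = 0.39465

0.395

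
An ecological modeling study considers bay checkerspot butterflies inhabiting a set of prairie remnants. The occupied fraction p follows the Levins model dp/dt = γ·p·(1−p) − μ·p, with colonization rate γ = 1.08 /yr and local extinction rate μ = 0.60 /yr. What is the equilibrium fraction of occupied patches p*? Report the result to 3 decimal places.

0.444

Setting dp/dt = 0 and dividing through by p* gives γ·(1−p*) = μ.
So p* = 1 − μ/γ = 1 − 0.60/1.08 = 1 − 0.5556 = 0.4444.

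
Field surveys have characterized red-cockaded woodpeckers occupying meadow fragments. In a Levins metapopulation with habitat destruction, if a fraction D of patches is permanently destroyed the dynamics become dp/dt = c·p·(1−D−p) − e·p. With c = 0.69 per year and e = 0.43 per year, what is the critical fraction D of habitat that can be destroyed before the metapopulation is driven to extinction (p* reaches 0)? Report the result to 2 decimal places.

The nontrivial equilibrium is p* = (1−D) − e/c; extinction occurs when this hits zero.
So D_crit = 1 − e/c = 1 − 0.43/0.69 = 1 − 0.6232 = 0.3768.
This equals the undisturbed p*, a classic result of Lande's extension.

0.38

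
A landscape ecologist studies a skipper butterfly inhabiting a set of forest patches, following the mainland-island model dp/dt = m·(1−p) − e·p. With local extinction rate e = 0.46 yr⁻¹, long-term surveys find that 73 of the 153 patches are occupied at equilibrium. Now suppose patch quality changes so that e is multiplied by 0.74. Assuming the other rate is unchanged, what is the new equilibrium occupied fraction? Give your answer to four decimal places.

Observed p* = 73/153 = 0.47712.
Balance m(1−p*) = e·p* gives m = e·p*/(1−p*) = 0.46×0.47712/0.52288 = 0.41974.
New p* = m/(m+e) = 0.41974/(0.41974+0.34040) = 0.55219.

0.5522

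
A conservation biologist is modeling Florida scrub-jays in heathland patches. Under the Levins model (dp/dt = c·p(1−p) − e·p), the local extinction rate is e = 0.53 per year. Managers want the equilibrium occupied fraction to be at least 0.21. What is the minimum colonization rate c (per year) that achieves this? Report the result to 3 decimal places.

p* = 1 − e/c ≥ 0.21 requires e/c ≤ 0.7900, i.e. c ≥ e/0.7900.
c_min = 0.53/0.7900 = 0.6709.

0.671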